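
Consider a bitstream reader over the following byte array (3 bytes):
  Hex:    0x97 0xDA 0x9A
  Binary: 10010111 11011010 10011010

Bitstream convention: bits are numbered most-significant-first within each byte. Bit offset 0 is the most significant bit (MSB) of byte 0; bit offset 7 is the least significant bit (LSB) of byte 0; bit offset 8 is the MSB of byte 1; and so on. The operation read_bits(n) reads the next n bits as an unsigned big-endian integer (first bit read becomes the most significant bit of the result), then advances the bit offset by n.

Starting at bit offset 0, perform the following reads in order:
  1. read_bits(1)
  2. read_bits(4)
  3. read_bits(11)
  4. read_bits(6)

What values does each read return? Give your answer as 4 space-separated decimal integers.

Read 1: bits[0:1] width=1 -> value=1 (bin 1); offset now 1 = byte 0 bit 1; 23 bits remain
Read 2: bits[1:5] width=4 -> value=2 (bin 0010); offset now 5 = byte 0 bit 5; 19 bits remain
Read 3: bits[5:16] width=11 -> value=2010 (bin 11111011010); offset now 16 = byte 2 bit 0; 8 bits remain
Read 4: bits[16:22] width=6 -> value=38 (bin 100110); offset now 22 = byte 2 bit 6; 2 bits remain

Answer: 1 2 2010 38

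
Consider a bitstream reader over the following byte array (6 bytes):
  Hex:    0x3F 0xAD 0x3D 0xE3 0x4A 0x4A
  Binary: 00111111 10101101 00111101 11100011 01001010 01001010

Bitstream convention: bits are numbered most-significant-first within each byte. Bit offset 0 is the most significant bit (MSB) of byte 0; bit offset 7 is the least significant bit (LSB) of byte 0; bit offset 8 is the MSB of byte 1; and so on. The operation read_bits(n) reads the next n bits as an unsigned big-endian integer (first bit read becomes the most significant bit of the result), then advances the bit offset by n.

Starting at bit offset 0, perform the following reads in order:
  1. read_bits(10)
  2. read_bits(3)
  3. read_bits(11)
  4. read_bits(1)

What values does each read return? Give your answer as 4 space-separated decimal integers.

Answer: 254 5 1341 1

Derivation:
Read 1: bits[0:10] width=10 -> value=254 (bin 0011111110); offset now 10 = byte 1 bit 2; 38 bits remain
Read 2: bits[10:13] width=3 -> value=5 (bin 101); offset now 13 = byte 1 bit 5; 35 bits remain
Read 3: bits[13:24] width=11 -> value=1341 (bin 10100111101); offset now 24 = byte 3 bit 0; 24 bits remain
Read 4: bits[24:25] width=1 -> value=1 (bin 1); offset now 25 = byte 3 bit 1; 23 bits remain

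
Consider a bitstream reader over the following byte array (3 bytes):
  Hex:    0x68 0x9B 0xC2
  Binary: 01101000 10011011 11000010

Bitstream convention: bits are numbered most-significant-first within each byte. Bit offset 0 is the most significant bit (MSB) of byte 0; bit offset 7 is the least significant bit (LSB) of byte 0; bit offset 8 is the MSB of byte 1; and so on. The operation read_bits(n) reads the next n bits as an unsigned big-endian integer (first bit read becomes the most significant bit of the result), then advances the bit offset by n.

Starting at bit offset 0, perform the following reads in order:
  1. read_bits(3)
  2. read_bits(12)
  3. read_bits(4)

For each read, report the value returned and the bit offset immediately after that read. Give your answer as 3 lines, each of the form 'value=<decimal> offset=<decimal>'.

Answer: value=3 offset=3
value=1101 offset=15
value=14 offset=19

Derivation:
Read 1: bits[0:3] width=3 -> value=3 (bin 011); offset now 3 = byte 0 bit 3; 21 bits remain
Read 2: bits[3:15] width=12 -> value=1101 (bin 010001001101); offset now 15 = byte 1 bit 7; 9 bits remain
Read 3: bits[15:19] width=4 -> value=14 (bin 1110); offset now 19 = byte 2 bit 3; 5 bits remain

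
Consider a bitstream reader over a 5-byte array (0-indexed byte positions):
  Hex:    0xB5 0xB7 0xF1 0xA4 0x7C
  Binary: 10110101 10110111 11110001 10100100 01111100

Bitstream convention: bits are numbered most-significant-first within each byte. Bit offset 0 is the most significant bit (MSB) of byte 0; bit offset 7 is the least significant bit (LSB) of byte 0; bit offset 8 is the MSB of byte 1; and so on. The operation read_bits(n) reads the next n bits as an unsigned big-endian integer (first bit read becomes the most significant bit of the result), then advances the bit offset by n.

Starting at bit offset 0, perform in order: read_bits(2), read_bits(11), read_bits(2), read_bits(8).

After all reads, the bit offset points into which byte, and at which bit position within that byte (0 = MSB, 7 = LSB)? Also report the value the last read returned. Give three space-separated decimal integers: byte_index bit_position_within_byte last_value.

Read 1: bits[0:2] width=2 -> value=2 (bin 10); offset now 2 = byte 0 bit 2; 38 bits remain
Read 2: bits[2:13] width=11 -> value=1718 (bin 11010110110); offset now 13 = byte 1 bit 5; 27 bits remain
Read 3: bits[13:15] width=2 -> value=3 (bin 11); offset now 15 = byte 1 bit 7; 25 bits remain
Read 4: bits[15:23] width=8 -> value=248 (bin 11111000); offset now 23 = byte 2 bit 7; 17 bits remain

Answer: 2 7 248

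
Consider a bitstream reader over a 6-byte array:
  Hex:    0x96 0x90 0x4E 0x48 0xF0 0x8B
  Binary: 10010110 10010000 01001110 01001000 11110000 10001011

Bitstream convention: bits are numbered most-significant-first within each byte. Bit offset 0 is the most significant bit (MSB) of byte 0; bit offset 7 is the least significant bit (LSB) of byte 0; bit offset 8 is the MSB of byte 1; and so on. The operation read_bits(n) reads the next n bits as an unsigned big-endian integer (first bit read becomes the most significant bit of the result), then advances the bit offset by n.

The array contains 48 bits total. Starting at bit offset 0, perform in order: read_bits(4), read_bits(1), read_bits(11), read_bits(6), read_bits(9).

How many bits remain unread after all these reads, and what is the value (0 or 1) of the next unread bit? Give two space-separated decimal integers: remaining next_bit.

Read 1: bits[0:4] width=4 -> value=9 (bin 1001); offset now 4 = byte 0 bit 4; 44 bits remain
Read 2: bits[4:5] width=1 -> value=0 (bin 0); offset now 5 = byte 0 bit 5; 43 bits remain
Read 3: bits[5:16] width=11 -> value=1680 (bin 11010010000); offset now 16 = byte 2 bit 0; 32 bits remain
Read 4: bits[16:22] width=6 -> value=19 (bin 010011); offset now 22 = byte 2 bit 6; 26 bits remain
Read 5: bits[22:31] width=9 -> value=292 (bin 100100100); offset now 31 = byte 3 bit 7; 17 bits remain

Answer: 17 0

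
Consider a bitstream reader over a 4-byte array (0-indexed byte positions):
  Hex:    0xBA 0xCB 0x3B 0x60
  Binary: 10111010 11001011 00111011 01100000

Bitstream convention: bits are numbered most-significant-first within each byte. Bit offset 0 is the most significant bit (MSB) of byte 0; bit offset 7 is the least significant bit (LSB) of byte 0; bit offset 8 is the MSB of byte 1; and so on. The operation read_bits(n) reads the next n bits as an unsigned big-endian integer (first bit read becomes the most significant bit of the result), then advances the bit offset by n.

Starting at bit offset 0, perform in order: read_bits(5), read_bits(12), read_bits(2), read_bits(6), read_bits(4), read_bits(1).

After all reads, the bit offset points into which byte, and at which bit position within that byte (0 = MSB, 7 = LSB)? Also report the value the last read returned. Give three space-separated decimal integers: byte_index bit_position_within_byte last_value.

Answer: 3 6 0

Derivation:
Read 1: bits[0:5] width=5 -> value=23 (bin 10111); offset now 5 = byte 0 bit 5; 27 bits remain
Read 2: bits[5:17] width=12 -> value=1430 (bin 010110010110); offset now 17 = byte 2 bit 1; 15 bits remain
Read 3: bits[17:19] width=2 -> value=1 (bin 01); offset now 19 = byte 2 bit 3; 13 bits remain
Read 4: bits[19:25] width=6 -> value=54 (bin 110110); offset now 25 = byte 3 bit 1; 7 bits remain
Read 5: bits[25:29] width=4 -> value=12 (bin 1100); offset now 29 = byte 3 bit 5; 3 bits remain
Read 6: bits[29:30] width=1 -> value=0 (bin 0); offset now 30 = byte 3 bit 6; 2 bits remain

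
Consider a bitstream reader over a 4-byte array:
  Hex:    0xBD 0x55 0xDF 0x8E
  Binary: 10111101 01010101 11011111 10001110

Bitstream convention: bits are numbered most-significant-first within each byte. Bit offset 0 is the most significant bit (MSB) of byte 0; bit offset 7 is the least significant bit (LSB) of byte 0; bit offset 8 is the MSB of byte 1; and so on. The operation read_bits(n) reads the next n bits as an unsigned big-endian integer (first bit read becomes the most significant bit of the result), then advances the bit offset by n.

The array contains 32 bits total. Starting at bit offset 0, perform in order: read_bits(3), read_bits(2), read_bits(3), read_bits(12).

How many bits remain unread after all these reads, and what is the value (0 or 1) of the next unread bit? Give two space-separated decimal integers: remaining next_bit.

Read 1: bits[0:3] width=3 -> value=5 (bin 101); offset now 3 = byte 0 bit 3; 29 bits remain
Read 2: bits[3:5] width=2 -> value=3 (bin 11); offset now 5 = byte 0 bit 5; 27 bits remain
Read 3: bits[5:8] width=3 -> value=5 (bin 101); offset now 8 = byte 1 bit 0; 24 bits remain
Read 4: bits[8:20] width=12 -> value=1373 (bin 010101011101); offset now 20 = byte 2 bit 4; 12 bits remain

Answer: 12 1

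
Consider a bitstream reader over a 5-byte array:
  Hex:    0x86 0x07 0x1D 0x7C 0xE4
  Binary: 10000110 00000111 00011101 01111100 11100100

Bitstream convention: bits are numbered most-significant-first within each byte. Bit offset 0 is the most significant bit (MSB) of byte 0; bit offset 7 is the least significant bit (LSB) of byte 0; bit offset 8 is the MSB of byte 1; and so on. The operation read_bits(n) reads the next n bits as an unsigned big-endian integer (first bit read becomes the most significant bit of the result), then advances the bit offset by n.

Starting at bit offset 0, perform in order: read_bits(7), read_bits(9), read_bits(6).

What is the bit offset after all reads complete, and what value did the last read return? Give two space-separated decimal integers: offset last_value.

Read 1: bits[0:7] width=7 -> value=67 (bin 1000011); offset now 7 = byte 0 bit 7; 33 bits remain
Read 2: bits[7:16] width=9 -> value=7 (bin 000000111); offset now 16 = byte 2 bit 0; 24 bits remain
Read 3: bits[16:22] width=6 -> value=7 (bin 000111); offset now 22 = byte 2 bit 6; 18 bits remain

Answer: 22 7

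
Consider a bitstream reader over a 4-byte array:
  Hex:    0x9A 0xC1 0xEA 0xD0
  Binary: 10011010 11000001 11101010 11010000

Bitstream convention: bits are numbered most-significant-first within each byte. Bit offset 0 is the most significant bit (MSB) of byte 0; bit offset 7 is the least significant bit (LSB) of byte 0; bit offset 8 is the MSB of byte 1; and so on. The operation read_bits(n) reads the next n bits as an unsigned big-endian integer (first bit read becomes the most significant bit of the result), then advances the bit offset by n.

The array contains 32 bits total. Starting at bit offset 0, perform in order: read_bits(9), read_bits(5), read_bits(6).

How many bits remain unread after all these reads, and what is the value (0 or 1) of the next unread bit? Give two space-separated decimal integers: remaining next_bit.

Read 1: bits[0:9] width=9 -> value=309 (bin 100110101); offset now 9 = byte 1 bit 1; 23 bits remain
Read 2: bits[9:14] width=5 -> value=16 (bin 10000); offset now 14 = byte 1 bit 6; 18 bits remain
Read 3: bits[14:20] width=6 -> value=30 (bin 011110); offset now 20 = byte 2 bit 4; 12 bits remain

Answer: 12 1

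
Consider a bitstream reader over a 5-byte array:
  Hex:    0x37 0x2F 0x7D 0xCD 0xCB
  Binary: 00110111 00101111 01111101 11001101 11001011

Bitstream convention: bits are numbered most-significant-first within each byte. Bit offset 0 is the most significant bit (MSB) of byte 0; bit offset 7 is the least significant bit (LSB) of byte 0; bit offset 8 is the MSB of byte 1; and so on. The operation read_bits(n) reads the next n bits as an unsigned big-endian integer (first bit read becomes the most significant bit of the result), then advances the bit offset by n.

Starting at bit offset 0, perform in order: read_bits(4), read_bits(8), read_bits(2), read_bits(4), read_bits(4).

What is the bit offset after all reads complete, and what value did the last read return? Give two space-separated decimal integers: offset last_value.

Read 1: bits[0:4] width=4 -> value=3 (bin 0011); offset now 4 = byte 0 bit 4; 36 bits remain
Read 2: bits[4:12] width=8 -> value=114 (bin 01110010); offset now 12 = byte 1 bit 4; 28 bits remain
Read 3: bits[12:14] width=2 -> value=3 (bin 11); offset now 14 = byte 1 bit 6; 26 bits remain
Read 4: bits[14:18] width=4 -> value=13 (bin 1101); offset now 18 = byte 2 bit 2; 22 bits remain
Read 5: bits[18:22] width=4 -> value=15 (bin 1111); offset now 22 = byte 2 bit 6; 18 bits remain

Answer: 22 15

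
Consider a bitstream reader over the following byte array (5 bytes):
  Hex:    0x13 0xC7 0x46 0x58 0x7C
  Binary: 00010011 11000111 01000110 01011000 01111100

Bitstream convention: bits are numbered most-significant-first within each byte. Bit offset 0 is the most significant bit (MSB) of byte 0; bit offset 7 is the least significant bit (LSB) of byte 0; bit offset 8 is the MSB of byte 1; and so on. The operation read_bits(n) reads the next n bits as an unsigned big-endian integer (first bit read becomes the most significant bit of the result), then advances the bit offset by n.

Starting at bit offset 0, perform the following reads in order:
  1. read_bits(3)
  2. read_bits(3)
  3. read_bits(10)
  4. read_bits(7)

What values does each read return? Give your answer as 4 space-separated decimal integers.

Answer: 0 4 967 35

Derivation:
Read 1: bits[0:3] width=3 -> value=0 (bin 000); offset now 3 = byte 0 bit 3; 37 bits remain
Read 2: bits[3:6] width=3 -> value=4 (bin 100); offset now 6 = byte 0 bit 6; 34 bits remain
Read 3: bits[6:16] width=10 -> value=967 (bin 1111000111); offset now 16 = byte 2 bit 0; 24 bits remain
Read 4: bits[16:23] width=7 -> value=35 (bin 0100011); offset now 23 = byte 2 bit 7; 17 bits remain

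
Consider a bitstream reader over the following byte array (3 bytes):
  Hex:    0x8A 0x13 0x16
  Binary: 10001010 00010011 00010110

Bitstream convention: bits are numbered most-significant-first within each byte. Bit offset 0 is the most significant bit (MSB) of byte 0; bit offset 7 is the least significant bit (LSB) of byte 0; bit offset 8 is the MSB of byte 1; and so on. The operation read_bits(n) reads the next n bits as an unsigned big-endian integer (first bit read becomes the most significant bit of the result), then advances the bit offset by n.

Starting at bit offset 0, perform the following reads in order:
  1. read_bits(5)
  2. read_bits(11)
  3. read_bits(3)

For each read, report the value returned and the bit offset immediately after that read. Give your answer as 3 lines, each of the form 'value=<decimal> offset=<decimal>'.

Read 1: bits[0:5] width=5 -> value=17 (bin 10001); offset now 5 = byte 0 bit 5; 19 bits remain
Read 2: bits[5:16] width=11 -> value=531 (bin 01000010011); offset now 16 = byte 2 bit 0; 8 bits remain
Read 3: bits[16:19] width=3 -> value=0 (bin 000); offset now 19 = byte 2 bit 3; 5 bits remain

Answer: value=17 offset=5
value=531 offset=16
value=0 offset=19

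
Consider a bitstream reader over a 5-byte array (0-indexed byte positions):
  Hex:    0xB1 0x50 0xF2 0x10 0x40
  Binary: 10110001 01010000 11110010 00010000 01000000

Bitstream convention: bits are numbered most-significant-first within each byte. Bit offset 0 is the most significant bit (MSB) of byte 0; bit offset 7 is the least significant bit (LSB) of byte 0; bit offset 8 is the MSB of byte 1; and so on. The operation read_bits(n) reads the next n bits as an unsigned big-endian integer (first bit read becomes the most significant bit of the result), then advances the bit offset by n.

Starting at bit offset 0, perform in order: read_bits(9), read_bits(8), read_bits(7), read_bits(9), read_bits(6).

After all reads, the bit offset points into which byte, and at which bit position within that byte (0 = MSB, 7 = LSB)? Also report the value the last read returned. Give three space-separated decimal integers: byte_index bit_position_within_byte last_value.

Answer: 4 7 32

Derivation:
Read 1: bits[0:9] width=9 -> value=354 (bin 101100010); offset now 9 = byte 1 bit 1; 31 bits remain
Read 2: bits[9:17] width=8 -> value=161 (bin 10100001); offset now 17 = byte 2 bit 1; 23 bits remain
Read 3: bits[17:24] width=7 -> value=114 (bin 1110010); offset now 24 = byte 3 bit 0; 16 bits remain
Read 4: bits[24:33] width=9 -> value=32 (bin 000100000); offset now 33 = byte 4 bit 1; 7 bits remain
Read 5: bits[33:39] width=6 -> value=32 (bin 100000); offset now 39 = byte 4 bit 7; 1 bits remain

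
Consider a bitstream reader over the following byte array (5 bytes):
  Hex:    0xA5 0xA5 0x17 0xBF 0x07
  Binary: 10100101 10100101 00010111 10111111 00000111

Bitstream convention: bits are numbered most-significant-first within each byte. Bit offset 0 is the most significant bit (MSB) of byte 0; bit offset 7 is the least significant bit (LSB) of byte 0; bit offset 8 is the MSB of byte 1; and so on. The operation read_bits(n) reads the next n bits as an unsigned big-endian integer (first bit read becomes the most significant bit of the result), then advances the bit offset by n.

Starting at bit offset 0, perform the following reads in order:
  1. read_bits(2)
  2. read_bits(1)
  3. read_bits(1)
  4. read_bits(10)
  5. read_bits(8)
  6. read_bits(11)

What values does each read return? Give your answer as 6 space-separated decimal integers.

Answer: 2 1 0 361 69 1918

Derivation:
Read 1: bits[0:2] width=2 -> value=2 (bin 10); offset now 2 = byte 0 bit 2; 38 bits remain
Read 2: bits[2:3] width=1 -> value=1 (bin 1); offset now 3 = byte 0 bit 3; 37 bits remain
Read 3: bits[3:4] width=1 -> value=0 (bin 0); offset now 4 = byte 0 bit 4; 36 bits remain
Read 4: bits[4:14] width=10 -> value=361 (bin 0101101001); offset now 14 = byte 1 bit 6; 26 bits remain
Read 5: bits[14:22] width=8 -> value=69 (bin 01000101); offset now 22 = byte 2 bit 6; 18 bits remain
Read 6: bits[22:33] width=11 -> value=1918 (bin 11101111110); offset now 33 = byte 4 bit 1; 7 bits remain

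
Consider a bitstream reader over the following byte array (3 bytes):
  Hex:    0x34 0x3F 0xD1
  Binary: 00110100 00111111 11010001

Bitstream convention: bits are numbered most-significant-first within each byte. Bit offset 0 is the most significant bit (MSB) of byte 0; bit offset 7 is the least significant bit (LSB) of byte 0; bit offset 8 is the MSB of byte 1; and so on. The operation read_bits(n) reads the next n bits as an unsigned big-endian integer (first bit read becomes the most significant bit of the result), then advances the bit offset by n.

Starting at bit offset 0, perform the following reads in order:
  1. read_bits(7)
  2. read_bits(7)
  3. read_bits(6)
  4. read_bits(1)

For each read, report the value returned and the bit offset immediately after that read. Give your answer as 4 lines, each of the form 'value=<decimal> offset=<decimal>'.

Read 1: bits[0:7] width=7 -> value=26 (bin 0011010); offset now 7 = byte 0 bit 7; 17 bits remain
Read 2: bits[7:14] width=7 -> value=15 (bin 0001111); offset now 14 = byte 1 bit 6; 10 bits remain
Read 3: bits[14:20] width=6 -> value=61 (bin 111101); offset now 20 = byte 2 bit 4; 4 bits remain
Read 4: bits[20:21] width=1 -> value=0 (bin 0); offset now 21 = byte 2 bit 5; 3 bits remain

Answer: value=26 offset=7
value=15 offset=14
value=61 offset=20
value=0 offset=21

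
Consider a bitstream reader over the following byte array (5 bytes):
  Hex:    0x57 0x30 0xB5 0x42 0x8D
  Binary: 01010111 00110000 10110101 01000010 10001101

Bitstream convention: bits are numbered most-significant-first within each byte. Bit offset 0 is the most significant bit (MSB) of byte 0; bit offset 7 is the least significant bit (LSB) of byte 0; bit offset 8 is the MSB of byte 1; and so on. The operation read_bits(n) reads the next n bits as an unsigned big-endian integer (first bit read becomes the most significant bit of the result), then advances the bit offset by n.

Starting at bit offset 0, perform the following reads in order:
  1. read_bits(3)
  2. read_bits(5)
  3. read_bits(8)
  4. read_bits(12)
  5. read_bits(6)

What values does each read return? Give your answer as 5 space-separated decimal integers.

Answer: 2 23 48 2900 10

Derivation:
Read 1: bits[0:3] width=3 -> value=2 (bin 010); offset now 3 = byte 0 bit 3; 37 bits remain
Read 2: bits[3:8] width=5 -> value=23 (bin 10111); offset now 8 = byte 1 bit 0; 32 bits remain
Read 3: bits[8:16] width=8 -> value=48 (bin 00110000); offset now 16 = byte 2 bit 0; 24 bits remain
Read 4: bits[16:28] width=12 -> value=2900 (bin 101101010100); offset now 28 = byte 3 bit 4; 12 bits remain
Read 5: bits[28:34] width=6 -> value=10 (bin 001010); offset now 34 = byte 4 bit 2; 6 bits remain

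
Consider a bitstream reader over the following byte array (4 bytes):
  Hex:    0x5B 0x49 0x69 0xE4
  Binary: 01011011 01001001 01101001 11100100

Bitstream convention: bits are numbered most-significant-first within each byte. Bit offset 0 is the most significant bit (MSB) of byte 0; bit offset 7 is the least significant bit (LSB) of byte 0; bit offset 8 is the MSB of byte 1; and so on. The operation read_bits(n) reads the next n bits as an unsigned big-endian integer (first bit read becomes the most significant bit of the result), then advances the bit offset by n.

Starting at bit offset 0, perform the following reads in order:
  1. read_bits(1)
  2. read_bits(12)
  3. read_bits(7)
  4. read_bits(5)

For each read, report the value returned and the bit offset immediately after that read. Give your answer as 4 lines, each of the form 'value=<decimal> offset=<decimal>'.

Read 1: bits[0:1] width=1 -> value=0 (bin 0); offset now 1 = byte 0 bit 1; 31 bits remain
Read 2: bits[1:13] width=12 -> value=2921 (bin 101101101001); offset now 13 = byte 1 bit 5; 19 bits remain
Read 3: bits[13:20] width=7 -> value=22 (bin 0010110); offset now 20 = byte 2 bit 4; 12 bits remain
Read 4: bits[20:25] width=5 -> value=19 (bin 10011); offset now 25 = byte 3 bit 1; 7 bits remain

Answer: value=0 offset=1
value=2921 offset=13
value=22 offset=20
value=19 offset=25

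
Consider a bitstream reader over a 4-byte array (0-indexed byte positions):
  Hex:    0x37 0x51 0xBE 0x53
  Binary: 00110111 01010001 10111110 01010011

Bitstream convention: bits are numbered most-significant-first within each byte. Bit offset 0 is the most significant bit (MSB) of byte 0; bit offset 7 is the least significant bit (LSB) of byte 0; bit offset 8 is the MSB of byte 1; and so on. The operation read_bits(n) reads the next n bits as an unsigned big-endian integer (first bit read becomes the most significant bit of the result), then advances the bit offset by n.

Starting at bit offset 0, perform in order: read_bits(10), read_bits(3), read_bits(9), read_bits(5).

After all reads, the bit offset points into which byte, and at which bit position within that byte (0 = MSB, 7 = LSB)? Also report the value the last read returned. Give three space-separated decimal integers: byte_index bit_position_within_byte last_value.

Read 1: bits[0:10] width=10 -> value=221 (bin 0011011101); offset now 10 = byte 1 bit 2; 22 bits remain
Read 2: bits[10:13] width=3 -> value=2 (bin 010); offset now 13 = byte 1 bit 5; 19 bits remain
Read 3: bits[13:22] width=9 -> value=111 (bin 001101111); offset now 22 = byte 2 bit 6; 10 bits remain
Read 4: bits[22:27] width=5 -> value=18 (bin 10010); offset now 27 = byte 3 bit 3; 5 bits remain

Answer: 3 3 18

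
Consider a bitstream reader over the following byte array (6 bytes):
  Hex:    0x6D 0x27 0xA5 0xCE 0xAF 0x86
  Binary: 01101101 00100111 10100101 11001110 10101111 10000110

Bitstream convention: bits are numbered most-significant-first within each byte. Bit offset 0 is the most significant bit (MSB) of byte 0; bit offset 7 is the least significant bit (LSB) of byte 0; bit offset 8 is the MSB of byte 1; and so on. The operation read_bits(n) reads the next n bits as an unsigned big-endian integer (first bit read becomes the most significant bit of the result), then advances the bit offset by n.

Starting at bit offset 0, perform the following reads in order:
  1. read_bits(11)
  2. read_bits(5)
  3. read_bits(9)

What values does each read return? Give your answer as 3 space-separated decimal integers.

Read 1: bits[0:11] width=11 -> value=873 (bin 01101101001); offset now 11 = byte 1 bit 3; 37 bits remain
Read 2: bits[11:16] width=5 -> value=7 (bin 00111); offset now 16 = byte 2 bit 0; 32 bits remain
Read 3: bits[16:25] width=9 -> value=331 (bin 101001011); offset now 25 = byte 3 bit 1; 23 bits remain

Answer: 873 7 331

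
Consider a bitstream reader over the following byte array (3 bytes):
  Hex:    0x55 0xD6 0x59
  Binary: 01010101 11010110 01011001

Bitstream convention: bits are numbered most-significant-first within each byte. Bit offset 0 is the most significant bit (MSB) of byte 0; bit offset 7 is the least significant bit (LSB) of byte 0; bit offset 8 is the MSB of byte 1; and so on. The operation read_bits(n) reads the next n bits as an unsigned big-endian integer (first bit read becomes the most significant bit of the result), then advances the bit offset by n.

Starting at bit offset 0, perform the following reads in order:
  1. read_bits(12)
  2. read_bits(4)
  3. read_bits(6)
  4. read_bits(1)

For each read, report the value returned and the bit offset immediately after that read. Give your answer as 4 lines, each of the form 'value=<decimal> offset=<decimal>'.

Answer: value=1373 offset=12
value=6 offset=16
value=22 offset=22
value=0 offset=23

Derivation:
Read 1: bits[0:12] width=12 -> value=1373 (bin 010101011101); offset now 12 = byte 1 bit 4; 12 bits remain
Read 2: bits[12:16] width=4 -> value=6 (bin 0110); offset now 16 = byte 2 bit 0; 8 bits remain
Read 3: bits[16:22] width=6 -> value=22 (bin 010110); offset now 22 = byte 2 bit 6; 2 bits remain
Read 4: bits[22:23] width=1 -> value=0 (bin 0); offset now 23 = byte 2 bit 7; 1 bits remain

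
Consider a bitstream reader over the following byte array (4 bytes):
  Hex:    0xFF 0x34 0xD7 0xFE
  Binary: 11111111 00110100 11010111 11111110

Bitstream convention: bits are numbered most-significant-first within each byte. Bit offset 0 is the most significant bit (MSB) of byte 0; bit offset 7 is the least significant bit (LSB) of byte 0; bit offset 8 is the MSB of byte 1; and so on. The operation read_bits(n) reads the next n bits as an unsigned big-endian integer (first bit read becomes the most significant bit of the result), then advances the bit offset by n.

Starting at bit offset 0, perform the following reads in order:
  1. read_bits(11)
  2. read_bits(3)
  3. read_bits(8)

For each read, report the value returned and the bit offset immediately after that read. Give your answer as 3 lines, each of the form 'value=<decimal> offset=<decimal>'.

Answer: value=2041 offset=11
value=5 offset=14
value=53 offset=22

Derivation:
Read 1: bits[0:11] width=11 -> value=2041 (bin 11111111001); offset now 11 = byte 1 bit 3; 21 bits remain
Read 2: bits[11:14] width=3 -> value=5 (bin 101); offset now 14 = byte 1 bit 6; 18 bits remain
Read 3: bits[14:22] width=8 -> value=53 (bin 00110101); offset now 22 = byte 2 bit 6; 10 bits remain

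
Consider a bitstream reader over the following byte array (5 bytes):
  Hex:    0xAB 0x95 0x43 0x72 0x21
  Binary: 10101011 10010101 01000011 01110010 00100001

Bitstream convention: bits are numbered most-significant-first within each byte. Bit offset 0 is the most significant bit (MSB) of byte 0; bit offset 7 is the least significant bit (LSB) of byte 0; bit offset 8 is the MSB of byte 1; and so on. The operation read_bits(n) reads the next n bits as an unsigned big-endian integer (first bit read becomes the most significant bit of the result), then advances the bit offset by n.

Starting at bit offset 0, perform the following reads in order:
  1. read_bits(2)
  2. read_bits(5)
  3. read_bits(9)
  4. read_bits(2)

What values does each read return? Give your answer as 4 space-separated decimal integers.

Read 1: bits[0:2] width=2 -> value=2 (bin 10); offset now 2 = byte 0 bit 2; 38 bits remain
Read 2: bits[2:7] width=5 -> value=21 (bin 10101); offset now 7 = byte 0 bit 7; 33 bits remain
Read 3: bits[7:16] width=9 -> value=405 (bin 110010101); offset now 16 = byte 2 bit 0; 24 bits remain
Read 4: bits[16:18] width=2 -> value=1 (bin 01); offset now 18 = byte 2 bit 2; 22 bits remain

Answer: 2 21 405 1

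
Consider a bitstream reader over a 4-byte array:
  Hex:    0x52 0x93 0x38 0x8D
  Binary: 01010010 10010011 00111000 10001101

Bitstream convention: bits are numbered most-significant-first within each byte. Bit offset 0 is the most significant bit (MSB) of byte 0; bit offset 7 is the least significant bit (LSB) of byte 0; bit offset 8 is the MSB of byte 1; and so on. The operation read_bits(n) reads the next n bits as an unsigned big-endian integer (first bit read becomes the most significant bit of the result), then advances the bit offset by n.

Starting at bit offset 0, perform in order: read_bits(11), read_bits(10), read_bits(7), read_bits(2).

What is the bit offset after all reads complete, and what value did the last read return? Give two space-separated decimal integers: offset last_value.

Answer: 30 3

Derivation:
Read 1: bits[0:11] width=11 -> value=660 (bin 01010010100); offset now 11 = byte 1 bit 3; 21 bits remain
Read 2: bits[11:21] width=10 -> value=615 (bin 1001100111); offset now 21 = byte 2 bit 5; 11 bits remain
Read 3: bits[21:28] width=7 -> value=8 (bin 0001000); offset now 28 = byte 3 bit 4; 4 bits remain
Read 4: bits[28:30] width=2 -> value=3 (bin 11); offset now 30 = byte 3 bit 6; 2 bits remain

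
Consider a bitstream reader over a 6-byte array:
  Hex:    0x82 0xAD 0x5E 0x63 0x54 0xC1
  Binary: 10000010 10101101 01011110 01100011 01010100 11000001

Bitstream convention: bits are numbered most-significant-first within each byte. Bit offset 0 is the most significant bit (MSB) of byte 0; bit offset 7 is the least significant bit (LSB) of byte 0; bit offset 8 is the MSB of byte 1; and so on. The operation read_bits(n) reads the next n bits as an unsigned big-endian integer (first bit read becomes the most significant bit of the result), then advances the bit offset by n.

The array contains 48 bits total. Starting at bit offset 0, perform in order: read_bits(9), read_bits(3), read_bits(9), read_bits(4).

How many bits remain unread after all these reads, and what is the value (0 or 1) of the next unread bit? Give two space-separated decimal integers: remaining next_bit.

Answer: 23 1

Derivation:
Read 1: bits[0:9] width=9 -> value=261 (bin 100000101); offset now 9 = byte 1 bit 1; 39 bits remain
Read 2: bits[9:12] width=3 -> value=2 (bin 010); offset now 12 = byte 1 bit 4; 36 bits remain
Read 3: bits[12:21] width=9 -> value=427 (bin 110101011); offset now 21 = byte 2 bit 5; 27 bits remain
Read 4: bits[21:25] width=4 -> value=12 (bin 1100); offset now 25 = byte 3 bit 1; 23 bits remain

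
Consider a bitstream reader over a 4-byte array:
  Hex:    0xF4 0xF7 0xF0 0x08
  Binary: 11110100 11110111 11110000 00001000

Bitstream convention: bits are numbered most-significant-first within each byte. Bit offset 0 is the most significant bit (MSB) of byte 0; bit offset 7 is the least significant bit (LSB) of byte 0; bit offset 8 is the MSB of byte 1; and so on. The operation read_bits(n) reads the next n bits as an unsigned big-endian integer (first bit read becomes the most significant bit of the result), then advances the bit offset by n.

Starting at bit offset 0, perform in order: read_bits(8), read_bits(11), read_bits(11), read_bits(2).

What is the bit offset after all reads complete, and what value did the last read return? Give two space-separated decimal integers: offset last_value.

Answer: 32 0

Derivation:
Read 1: bits[0:8] width=8 -> value=244 (bin 11110100); offset now 8 = byte 1 bit 0; 24 bits remain
Read 2: bits[8:19] width=11 -> value=1983 (bin 11110111111); offset now 19 = byte 2 bit 3; 13 bits remain
Read 3: bits[19:30] width=11 -> value=1026 (bin 10000000010); offset now 30 = byte 3 bit 6; 2 bits remain
Read 4: bits[30:32] width=2 -> value=0 (bin 00); offset now 32 = byte 4 bit 0; 0 bits remain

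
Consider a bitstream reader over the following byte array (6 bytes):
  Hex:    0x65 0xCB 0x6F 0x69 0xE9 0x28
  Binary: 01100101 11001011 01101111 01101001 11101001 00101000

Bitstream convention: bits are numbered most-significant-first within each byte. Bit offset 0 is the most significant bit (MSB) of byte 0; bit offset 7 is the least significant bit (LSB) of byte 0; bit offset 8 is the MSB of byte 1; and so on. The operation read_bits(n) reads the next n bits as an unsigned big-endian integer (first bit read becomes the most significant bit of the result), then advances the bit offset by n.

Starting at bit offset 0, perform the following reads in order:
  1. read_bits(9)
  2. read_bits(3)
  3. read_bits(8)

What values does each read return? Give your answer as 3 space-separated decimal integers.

Answer: 203 4 182

Derivation:
Read 1: bits[0:9] width=9 -> value=203 (bin 011001011); offset now 9 = byte 1 bit 1; 39 bits remain
Read 2: bits[9:12] width=3 -> value=4 (bin 100); offset now 12 = byte 1 bit 4; 36 bits remain
Read 3: bits[12:20] width=8 -> value=182 (bin 10110110); offset now 20 = byte 2 bit 4; 28 bits remain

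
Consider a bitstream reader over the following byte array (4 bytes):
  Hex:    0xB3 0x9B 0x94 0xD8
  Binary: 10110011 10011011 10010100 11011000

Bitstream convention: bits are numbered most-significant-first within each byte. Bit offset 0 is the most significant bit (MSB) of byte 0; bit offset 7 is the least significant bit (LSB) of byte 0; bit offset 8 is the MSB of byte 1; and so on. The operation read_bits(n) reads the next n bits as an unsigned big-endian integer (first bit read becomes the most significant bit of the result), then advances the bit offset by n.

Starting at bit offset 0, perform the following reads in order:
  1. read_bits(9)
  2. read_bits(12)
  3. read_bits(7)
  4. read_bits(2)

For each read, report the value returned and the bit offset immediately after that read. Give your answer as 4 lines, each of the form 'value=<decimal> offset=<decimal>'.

Read 1: bits[0:9] width=9 -> value=359 (bin 101100111); offset now 9 = byte 1 bit 1; 23 bits remain
Read 2: bits[9:21] width=12 -> value=882 (bin 001101110010); offset now 21 = byte 2 bit 5; 11 bits remain
Read 3: bits[21:28] width=7 -> value=77 (bin 1001101); offset now 28 = byte 3 bit 4; 4 bits remain
Read 4: bits[28:30] width=2 -> value=2 (bin 10); offset now 30 = byte 3 bit 6; 2 bits remain

Answer: value=359 offset=9
value=882 offset=21
value=77 offset=28
value=2 offset=30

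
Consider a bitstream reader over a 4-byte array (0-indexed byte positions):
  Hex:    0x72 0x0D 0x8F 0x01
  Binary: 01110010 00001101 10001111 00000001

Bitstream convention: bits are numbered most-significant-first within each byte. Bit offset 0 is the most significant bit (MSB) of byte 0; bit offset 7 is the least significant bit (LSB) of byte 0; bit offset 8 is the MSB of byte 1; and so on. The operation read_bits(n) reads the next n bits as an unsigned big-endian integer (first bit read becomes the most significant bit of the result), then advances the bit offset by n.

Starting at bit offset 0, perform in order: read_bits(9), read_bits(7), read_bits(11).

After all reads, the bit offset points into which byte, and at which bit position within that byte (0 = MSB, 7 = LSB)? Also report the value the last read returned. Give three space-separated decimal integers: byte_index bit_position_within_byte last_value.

Read 1: bits[0:9] width=9 -> value=228 (bin 011100100); offset now 9 = byte 1 bit 1; 23 bits remain
Read 2: bits[9:16] width=7 -> value=13 (bin 0001101); offset now 16 = byte 2 bit 0; 16 bits remain
Read 3: bits[16:27] width=11 -> value=1144 (bin 10001111000); offset now 27 = byte 3 bit 3; 5 bits remain

Answer: 3 3 1144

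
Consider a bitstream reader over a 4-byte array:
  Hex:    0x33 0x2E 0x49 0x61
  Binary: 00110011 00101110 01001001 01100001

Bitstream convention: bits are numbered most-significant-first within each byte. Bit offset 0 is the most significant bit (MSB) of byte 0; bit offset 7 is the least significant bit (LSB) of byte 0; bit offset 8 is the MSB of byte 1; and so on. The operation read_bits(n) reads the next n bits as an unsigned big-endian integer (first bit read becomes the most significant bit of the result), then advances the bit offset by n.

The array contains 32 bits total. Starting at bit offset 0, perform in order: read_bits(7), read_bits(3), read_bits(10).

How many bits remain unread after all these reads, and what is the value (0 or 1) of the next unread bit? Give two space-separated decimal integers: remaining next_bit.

Answer: 12 1

Derivation:
Read 1: bits[0:7] width=7 -> value=25 (bin 0011001); offset now 7 = byte 0 bit 7; 25 bits remain
Read 2: bits[7:10] width=3 -> value=4 (bin 100); offset now 10 = byte 1 bit 2; 22 bits remain
Read 3: bits[10:20] width=10 -> value=740 (bin 1011100100); offset now 20 = byte 2 bit 4; 12 bits remain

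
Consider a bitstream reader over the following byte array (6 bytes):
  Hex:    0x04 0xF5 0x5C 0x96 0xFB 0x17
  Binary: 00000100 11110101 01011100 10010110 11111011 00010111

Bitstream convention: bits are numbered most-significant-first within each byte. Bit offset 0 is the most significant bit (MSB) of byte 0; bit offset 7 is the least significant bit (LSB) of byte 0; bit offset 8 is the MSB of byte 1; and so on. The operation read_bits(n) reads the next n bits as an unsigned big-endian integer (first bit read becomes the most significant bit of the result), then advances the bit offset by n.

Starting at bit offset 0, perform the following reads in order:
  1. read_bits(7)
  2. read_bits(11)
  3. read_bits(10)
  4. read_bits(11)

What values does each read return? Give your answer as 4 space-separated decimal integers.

Read 1: bits[0:7] width=7 -> value=2 (bin 0000010); offset now 7 = byte 0 bit 7; 41 bits remain
Read 2: bits[7:18] width=11 -> value=981 (bin 01111010101); offset now 18 = byte 2 bit 2; 30 bits remain
Read 3: bits[18:28] width=10 -> value=457 (bin 0111001001); offset now 28 = byte 3 bit 4; 20 bits remain
Read 4: bits[28:39] width=11 -> value=893 (bin 01101111101); offset now 39 = byte 4 bit 7; 9 bits remain

Answer: 2 981 457 893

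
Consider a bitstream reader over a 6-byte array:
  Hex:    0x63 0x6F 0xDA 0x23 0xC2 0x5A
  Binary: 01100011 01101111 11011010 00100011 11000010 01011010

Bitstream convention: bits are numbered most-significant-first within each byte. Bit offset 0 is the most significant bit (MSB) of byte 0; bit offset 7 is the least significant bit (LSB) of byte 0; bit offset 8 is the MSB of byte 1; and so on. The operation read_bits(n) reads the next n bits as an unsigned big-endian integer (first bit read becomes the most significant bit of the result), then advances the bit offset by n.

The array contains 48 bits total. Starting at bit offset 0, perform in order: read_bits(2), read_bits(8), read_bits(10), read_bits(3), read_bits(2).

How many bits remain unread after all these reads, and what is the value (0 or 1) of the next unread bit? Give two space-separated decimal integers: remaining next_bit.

Read 1: bits[0:2] width=2 -> value=1 (bin 01); offset now 2 = byte 0 bit 2; 46 bits remain
Read 2: bits[2:10] width=8 -> value=141 (bin 10001101); offset now 10 = byte 1 bit 2; 38 bits remain
Read 3: bits[10:20] width=10 -> value=765 (bin 1011111101); offset now 20 = byte 2 bit 4; 28 bits remain
Read 4: bits[20:23] width=3 -> value=5 (bin 101); offset now 23 = byte 2 bit 7; 25 bits remain
Read 5: bits[23:25] width=2 -> value=0 (bin 00); offset now 25 = byte 3 bit 1; 23 bits remain

Answer: 23 0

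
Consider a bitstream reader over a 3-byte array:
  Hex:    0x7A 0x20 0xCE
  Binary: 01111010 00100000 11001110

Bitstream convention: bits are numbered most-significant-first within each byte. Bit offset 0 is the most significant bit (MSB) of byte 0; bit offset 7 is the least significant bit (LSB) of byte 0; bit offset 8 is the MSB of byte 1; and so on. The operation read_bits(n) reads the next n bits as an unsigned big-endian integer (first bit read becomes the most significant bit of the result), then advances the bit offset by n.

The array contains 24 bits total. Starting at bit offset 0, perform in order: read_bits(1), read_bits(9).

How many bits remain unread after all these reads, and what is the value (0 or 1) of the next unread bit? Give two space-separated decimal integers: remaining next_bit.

Answer: 14 1

Derivation:
Read 1: bits[0:1] width=1 -> value=0 (bin 0); offset now 1 = byte 0 bit 1; 23 bits remain
Read 2: bits[1:10] width=9 -> value=488 (bin 111101000); offset now 10 = byte 1 bit 2; 14 bits remain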